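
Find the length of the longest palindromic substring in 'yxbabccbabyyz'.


Scanning 'yxbabccbabyyz' for palindromic substrings.
Substring at positions 2-9: 'babccbab'.
Check: reverse('babccbab') = 'babccbab' -> palindrome confirmed.
Neighbouring characters ('x' / 'y') break symmetry, so it cannot extend further.
No longer palindromic substring exists; longest length = 8

8


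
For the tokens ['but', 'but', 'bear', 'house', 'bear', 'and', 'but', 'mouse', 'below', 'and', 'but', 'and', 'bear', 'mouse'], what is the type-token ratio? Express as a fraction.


Tokens: 14
Unique types: ('and', 'bear', 'below', 'but', 'house', 'mouse') = 6
TTR = 6/14
Simplify: divide both by 2 -> 3/7
TTR = 3/7

3/7


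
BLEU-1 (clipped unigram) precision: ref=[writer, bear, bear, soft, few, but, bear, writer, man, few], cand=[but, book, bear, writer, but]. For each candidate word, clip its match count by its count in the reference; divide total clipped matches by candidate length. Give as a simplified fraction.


Reference word counts: {'bear': 3, 'but': 1, 'few': 2, 'man': 1, 'soft': 1, 'writer': 2}
Checking each candidate word (with clipping):
  'but' -> in reference (ref count 1, used 1/1) -> match (matches: 1)
  'book' -> not in reference -> no match (matches: 1)
  'bear' -> in reference (ref count 3, used 1/3) -> match (matches: 2)
  'writer' -> in reference (ref count 2, used 1/2) -> match (matches: 3)
  'but' -> ref count 1 already used up (1/1) -> clipped, no match (matches: 3)
Clipped matches: 3, Candidate length: 5
Precision = 3/5

3/5


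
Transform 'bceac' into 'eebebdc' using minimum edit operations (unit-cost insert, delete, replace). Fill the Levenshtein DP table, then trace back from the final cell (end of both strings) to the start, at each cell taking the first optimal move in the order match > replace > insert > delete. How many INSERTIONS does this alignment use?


Edit distance = 5. Backtracking from cell (5, 7) with preference match > replace > insert > delete,
then listing the resulting alignment 'bceac' -> 'eebebdc' left to right:
  Step 1: insert 'e' [insertion #1]
  Step 2: insert 'e' [insertion #2]
  Step 3: keep 'b'
  Step 4: replace c->e
  Step 5: replace e->b
  Step 6: replace a->d
  Step 7: keep 'c'
Total insertions: 2

2


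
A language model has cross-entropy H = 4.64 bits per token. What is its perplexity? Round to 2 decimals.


Perplexity formula: PP = 2^H
H = 4.64
PP = 2^4.64
Decompose: 2^4.64 = 2^4 * 2^0.64
2^4 = 16, 2^0.64 ~ 1.5583292
PP ~ 16 * 1.5583292 = 24.9332672
Rounded to 2 decimals: 24.93

24.93


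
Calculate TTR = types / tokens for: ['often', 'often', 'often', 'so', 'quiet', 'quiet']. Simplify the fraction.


Tokens: 6
Unique types: ('often', 'quiet', 'so') = 3
TTR = 3/6
Simplify: divide both by 3 -> 1/2
TTR = 1/2

1/2


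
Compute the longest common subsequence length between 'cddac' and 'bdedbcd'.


DP table for LCS of 'cddac' and 'bdedbcd':
       b  d  e  d  b  c  d
    0  0  0  0  0  0  0  0
  c 0  0  0  0  0  0  1  1
  d 0  0  1  1  1  1  1  2
  d 0  0  1  1  2  2  2  2
  a 0  0  1  1  2  2  2  2
  c 0  0  1  1  2  2  3  3
LCS: 'ddc'
LCS length = 3

3


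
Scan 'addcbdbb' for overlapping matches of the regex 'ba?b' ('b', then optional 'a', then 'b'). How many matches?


Pattern: ba?b means 'b', then optional 'a', then 'b'.
Scanning 'addcbdbb' position-by-position:
  Pos 0: window 'add' -> no
  Pos 1: window 'ddc' -> no
  Pos 2: window 'dcb' -> no
  Pos 3: window 'cbd' -> no
  Pos 4: window 'bdb' -> no
  Pos 5: window 'dbb' -> no
  Pos 6: window 'bb' -> MATCH
  Pos 7: window 'b' -> no
Total matches: 1

1


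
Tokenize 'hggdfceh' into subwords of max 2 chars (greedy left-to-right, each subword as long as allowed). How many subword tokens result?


'hggdfceh' has 8 characters.
Chunking with max size 2:
  Chunk 1: 'hg' (positions 0-1)
  Chunk 2: 'gd' (positions 2-3)
  Chunk 3: 'fc' (positions 4-5)
  Chunk 4: 'eh' (positions 6-7)
Total chunks: ceil(8 / 2) = 4

4


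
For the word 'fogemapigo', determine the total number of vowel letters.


Scanning each character of 'fogemapigo':
  Position 1: 'f' -> consonant (running count: 0)
  Position 2: 'o' -> vowel (running count: 1)
  Position 3: 'g' -> consonant (running count: 1)
  Position 4: 'e' -> vowel (running count: 2)
  Position 5: 'm' -> consonant (running count: 2)
  Position 6: 'a' -> vowel (running count: 3)
  Position 7: 'p' -> consonant (running count: 3)
  Position 8: 'i' -> vowel (running count: 4)
  Position 9: 'g' -> consonant (running count: 4)
  Position 10: 'o' -> vowel (running count: 5)
Total vowels: 5

5


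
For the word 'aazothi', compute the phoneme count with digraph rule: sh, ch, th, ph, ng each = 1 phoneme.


Parsing 'aazothi' greedily, digraphs first:
  'a' -> vowel phoneme (phonemes so far: 1)
  'a' -> vowel phoneme (phonemes so far: 2)
  'z' -> consonant phoneme (phonemes so far: 3)
  'o' -> vowel phoneme (phonemes so far: 4)
  'th' -> digraph (1 consonant phoneme) (phonemes so far: 5)
  'i' -> vowel phoneme (phonemes so far: 6)
Total phonemes: 6

6


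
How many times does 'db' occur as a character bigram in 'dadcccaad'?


Scanning 'dadcccaad' for bigram 'db':
  Position 0: 'da' -> no
  Position 1: 'ad' -> no
  Position 2: 'dc' -> no
  Position 3: 'cc' -> no
  Position 4: 'cc' -> no
  Position 5: 'ca' -> no
  Position 6: 'aa' -> no
  Position 7: 'ad' -> no
Total matches: 0

0


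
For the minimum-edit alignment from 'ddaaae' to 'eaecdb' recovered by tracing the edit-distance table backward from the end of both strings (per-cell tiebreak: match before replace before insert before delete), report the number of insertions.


Edit distance = 6. Backtracking from cell (6, 6) with preference match > replace > insert > delete,
then listing the resulting alignment 'ddaaae' -> 'eaecdb' left to right:
  Step 1: replace d->e
  Step 2: replace d->a
  Step 3: replace a->e
  Step 4: replace a->c
  Step 5: replace a->d
  Step 6: replace e->b
Total insertions: 0

0


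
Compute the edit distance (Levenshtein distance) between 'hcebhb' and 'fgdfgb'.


Building DP table for s1='hcebhb' (len 6) and s2='fgdfgb' (len 6):
       f  g  d  f  g  b
    0  1  2  3  4  5  6
  h 1  1  2  3  4  5  6
  c 2  2  2  3  4  5  6
  e 3  3  3  3  4  5  6
  b 4  4  4  4  4  5  5
  h 5  5  5  5  5  5  6
  b 6  6  6  6  6  6  5
Edit distance = dp[6][6] = 5

5


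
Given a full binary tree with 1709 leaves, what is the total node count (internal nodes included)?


Leaf nodes (terminals): 1709
Internal nodes = n - 1 = 1709 - 1 = 1708
Total = leaves + internal = 1709 + 1708 = 3417

3417


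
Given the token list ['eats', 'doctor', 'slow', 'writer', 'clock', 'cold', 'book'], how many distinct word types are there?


Listing all tokens and tracking unique types:
  Token 1: 'eats' -> NEW (unique so far: 1)
  Token 2: 'doctor' -> NEW (unique so far: 2)
  Token 3: 'slow' -> NEW (unique so far: 3)
  Token 4: 'writer' -> NEW (unique so far: 4)
  Token 5: 'clock' -> NEW (unique so far: 5)
  Token 6: 'cold' -> NEW (unique so far: 6)
  Token 7: 'book' -> NEW (unique so far: 7)
Unique types: ('book', 'clock', 'cold', 'doctor', 'eats', 'slow', 'writer')
Vocabulary size: 7

7


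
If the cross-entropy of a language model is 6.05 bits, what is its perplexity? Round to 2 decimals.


Perplexity formula: PP = 2^H
H = 6.05
PP = 2^6.05
Decompose: 2^6.05 = 2^6 * 2^0.05
2^6 = 64, 2^0.05 ~ 1.0352649
PP ~ 64 * 1.0352649 = 66.2569536
Rounded to 2 decimals: 66.26

66.26


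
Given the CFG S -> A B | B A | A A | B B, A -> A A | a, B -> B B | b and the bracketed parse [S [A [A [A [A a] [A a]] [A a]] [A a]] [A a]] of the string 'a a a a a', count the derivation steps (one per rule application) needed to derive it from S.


Every bracketed nonterminal node [X ...] in the tree is produced by exactly one rule application.
Reading the tree off as a leftmost derivation:
  Step 1: S  =>  A A   (applied S -> A A)
  Step 2: A A  =>  A A A   (applied A -> A A)
  Step 3: A A A  =>  A A A A   (applied A -> A A)
  Step 4: A A A A  =>  A A A A A   (applied A -> A A)
  Step 5: A A A A A  =>  a A A A A   (applied A -> a)
  Step 6: a A A A A  =>  a a A A A   (applied A -> a)
  Step 7: a a A A A  =>  a a a A A   (applied A -> a)
  Step 8: a a a A A  =>  a a a a A   (applied A -> a)
  Step 9: a a a a A  =>  a a a a a   (applied A -> a)
Final yield: a a a a a
Total rewrite steps: 9

9


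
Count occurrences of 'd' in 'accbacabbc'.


Scanning 'accbacabbc' for 'd':
  No matches found.
Total occurrences of 'd': 0

0


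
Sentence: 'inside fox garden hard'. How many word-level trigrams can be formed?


Word trigrams from [4] words:
  Trigram 1: (inside fox garden)
  Trigram 2: (fox garden hard)
Total word trigrams: 4 - 2 = 2

2


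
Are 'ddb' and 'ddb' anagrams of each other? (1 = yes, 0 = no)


Sort characters of 'ddb': 'bdd'
Sort characters of 'ddb': 'bdd'
Sorted forms match -> they ARE anagrams
Result: 1

1


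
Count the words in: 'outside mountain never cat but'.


Counting words by splitting on spaces:
  Word 1: 'outside'
  Word 2: 'mountain'
  Word 3: 'never'
  Word 4: 'cat'
  Word 5: 'but'
Total words: 5

5


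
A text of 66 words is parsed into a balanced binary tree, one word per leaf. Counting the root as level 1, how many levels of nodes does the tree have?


In a balanced binary tree with n leaves the deepest leaf is ceil(log2(n)) edges below the root,
so counting node levels inclusive of root and leaves gives ceil(log2(n)) + 1 levels.
log2(66) = 6.0444
ceil(6.0444) = 7
levels = 7 + 1 = 8

8


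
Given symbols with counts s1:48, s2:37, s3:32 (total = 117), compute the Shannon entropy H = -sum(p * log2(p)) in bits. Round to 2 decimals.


Computing entropy H = -sum(p_i * log2(p_i)):
  s1: p = 48/117 = 0.4103, -p*log2(p) = 0.5273
  s2: p = 37/117 = 0.3162, -p*log2(p) = 0.5252
  s3: p = 32/117 = 0.2735, -p*log2(p) = 0.5116
H = sum of terms = 1.5641
Rounded to 2 decimals: 1.56

1.56


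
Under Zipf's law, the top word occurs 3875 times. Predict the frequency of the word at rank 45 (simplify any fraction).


Zipf's law: freq(rank) = f1 / rank
f1 = 3875, rank = 45
freq = 3875 / 45
GCD(3875, 45) = 5
Simplified: 775/9

775/9


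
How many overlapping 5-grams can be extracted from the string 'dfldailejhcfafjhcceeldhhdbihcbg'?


String 'dfldailejhcfafjhcceeldhhdbihcbg' has length L = 31.
Number of overlapping n-grams = L - n + 1
Substituting: 31 - 5 + 1 = 27

27


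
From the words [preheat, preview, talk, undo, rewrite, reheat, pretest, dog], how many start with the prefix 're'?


Checking each word for prefix 're':
  'preheat' -> no (count: 0)
  'preview' -> no (count: 0)
  'talk' -> no (count: 0)
  'undo' -> no (count: 0)
  'rewrite' -> YES, starts with 're' (count: 1)
  'reheat' -> YES, starts with 're' (count: 2)
  'pretest' -> no (count: 2)
  'dog' -> no (count: 2)
Total with prefix 're': 2

2


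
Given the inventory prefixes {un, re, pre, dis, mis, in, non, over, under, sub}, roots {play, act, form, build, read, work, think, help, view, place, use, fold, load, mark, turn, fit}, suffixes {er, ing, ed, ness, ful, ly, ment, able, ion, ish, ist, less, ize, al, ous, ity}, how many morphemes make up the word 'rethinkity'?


Segmenting 'rethinkity' against the inventory:
  're' -> prefix (morpheme 1)
  'think' -> root (morpheme 2)
  'ity' -> suffix (morpheme 3)
Total morphemes: 3

3


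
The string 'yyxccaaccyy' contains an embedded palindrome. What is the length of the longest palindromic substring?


Scanning 'yyxccaaccyy' for palindromic substrings.
Substring at positions 3-8: 'ccaacc'.
Check: reverse('ccaacc') = 'ccaacc' -> palindrome confirmed.
Neighbouring characters ('x' / 'y') break symmetry, so it cannot extend further.
No longer palindromic substring exists; longest length = 6

6


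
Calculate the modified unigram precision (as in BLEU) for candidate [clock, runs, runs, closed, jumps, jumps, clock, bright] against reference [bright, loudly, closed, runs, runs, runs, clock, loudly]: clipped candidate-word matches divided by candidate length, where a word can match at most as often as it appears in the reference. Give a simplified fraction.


Reference word counts: {'bright': 1, 'clock': 1, 'closed': 1, 'loudly': 2, 'runs': 3}
Checking each candidate word (with clipping):
  'clock' -> in reference (ref count 1, used 1/1) -> match (matches: 1)
  'runs' -> in reference (ref count 3, used 1/3) -> match (matches: 2)
  'runs' -> in reference (ref count 3, used 2/3) -> match (matches: 3)
  'closed' -> in reference (ref count 1, used 1/1) -> match (matches: 4)
  'jumps' -> not in reference -> no match (matches: 4)
  'jumps' -> not in reference -> no match (matches: 4)
  'clock' -> ref count 1 already used up (1/1) -> clipped, no match (matches: 4)
  'bright' -> in reference (ref count 1, used 1/1) -> match (matches: 5)
Clipped matches: 5, Candidate length: 8
Precision = 5/8

5/8


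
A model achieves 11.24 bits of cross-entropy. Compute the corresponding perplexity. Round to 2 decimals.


Perplexity formula: PP = 2^H
H = 11.24
PP = 2^11.24
Decompose: 2^11.24 = 2^11 * 2^0.24
2^11 = 2048, 2^0.24 ~ 1.1809927
PP ~ 2048 * 1.1809927 = 2418.6730496
Rounded to 2 decimals: 2418.67

2418.67


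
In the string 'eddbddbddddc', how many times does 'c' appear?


Scanning 'eddbddbddddc' for 'c':
  Position 11: 'c' -> MATCH (count: 1)
Total occurrences of 'c': 1

1


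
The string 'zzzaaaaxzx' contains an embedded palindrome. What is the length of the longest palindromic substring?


Scanning 'zzzaaaaxzx' for palindromic substrings.
Substring at positions 3-6: 'aaaa'.
Check: reverse('aaaa') = 'aaaa' -> palindrome confirmed.
Neighbouring characters ('z' / 'x') break symmetry, so it cannot extend further.
No longer palindromic substring exists; longest length = 4

4


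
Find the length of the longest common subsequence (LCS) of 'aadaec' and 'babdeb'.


DP table for LCS of 'aadaec' and 'babdeb':
       b  a  b  d  e  b
    0  0  0  0  0  0  0
  a 0  0  1  1  1  1  1
  a 0  0  1  1  1  1  1
  d 0  0  1  1  2  2  2
  a 0  0  1  1  2  2  2
  e 0  0  1  1  2  3  3
  c 0  0  1  1  2  3  3
LCS: 'ade'
LCS length = 3

3


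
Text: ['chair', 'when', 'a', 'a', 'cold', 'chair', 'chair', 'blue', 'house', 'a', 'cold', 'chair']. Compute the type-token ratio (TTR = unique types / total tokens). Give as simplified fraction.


Tokens: 12
Unique types: ('a', 'blue', 'chair', 'cold', 'house', 'when') = 6
TTR = 6/12
Simplify: divide both by 6 -> 1/2
TTR = 1/2

1/2


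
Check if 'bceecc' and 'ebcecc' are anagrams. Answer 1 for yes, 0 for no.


Sort characters of 'bceecc': 'bcccee'
Sort characters of 'ebcecc': 'bcccee'
Sorted forms match -> they ARE anagrams
Result: 1

1


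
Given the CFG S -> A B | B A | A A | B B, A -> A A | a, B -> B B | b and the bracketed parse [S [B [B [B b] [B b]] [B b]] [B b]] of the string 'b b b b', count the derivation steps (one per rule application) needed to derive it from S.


Every bracketed nonterminal node [X ...] in the tree is produced by exactly one rule application.
Reading the tree off as a leftmost derivation:
  Step 1: S  =>  B B   (applied S -> B B)
  Step 2: B B  =>  B B B   (applied B -> B B)
  Step 3: B B B  =>  B B B B   (applied B -> B B)
  Step 4: B B B B  =>  b B B B   (applied B -> b)
  Step 5: b B B B  =>  b b B B   (applied B -> b)
  Step 6: b b B B  =>  b b b B   (applied B -> b)
  Step 7: b b b B  =>  b b b b   (applied B -> b)
Final yield: b b b b
Total rewrite steps: 7

7


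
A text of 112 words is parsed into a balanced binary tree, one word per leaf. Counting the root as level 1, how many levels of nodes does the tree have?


In a balanced binary tree with n leaves the deepest leaf is ceil(log2(n)) edges below the root,
so counting node levels inclusive of root and leaves gives ceil(log2(n)) + 1 levels.
log2(112) = 6.8074
ceil(6.8074) = 7
levels = 7 + 1 = 8

8


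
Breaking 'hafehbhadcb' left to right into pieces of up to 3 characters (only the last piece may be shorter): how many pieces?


'hafehbhadcb' has 11 characters.
Chunking with max size 3:
  Chunk 1: 'haf' (positions 0-2)
  Chunk 2: 'ehb' (positions 3-5)
  Chunk 3: 'had' (positions 6-8)
  Chunk 4: 'cb' (positions 9-10)
Total chunks: ceil(11 / 3) = 4

4


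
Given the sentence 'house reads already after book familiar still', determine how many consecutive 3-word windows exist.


Word trigrams from [7] words:
  Trigram 1: (house reads already)
  Trigram 2: (reads already after)
  Trigram 3: (already after book)
  Trigram 4: (after book familiar)
  Trigram 5: (book familiar still)
Total word trigrams: 7 - 2 = 5

5


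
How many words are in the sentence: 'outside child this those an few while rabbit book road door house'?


Counting words by splitting on spaces:
  Word 1: 'outside'
  Word 2: 'child'
  Word 3: 'this'
  Word 4: 'those'
  Word 5: 'an'
  Word 6: 'few'
  Word 7: 'while'
  Word 8: 'rabbit'
  Word 9: 'book'
  Word 10: 'road'
  Word 11: 'door'
  Word 12: 'house'
Total words: 12

12


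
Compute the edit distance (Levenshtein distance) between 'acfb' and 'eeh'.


Building DP table for s1='acfb' (len 4) and s2='eeh' (len 3):
       e  e  h
    0  1  2  3
  a 1  1  2  3
  c 2  2  2  3
  f 3  3  3  3
  b 4  4  4  4
Edit distance = dp[4][3] = 4

4


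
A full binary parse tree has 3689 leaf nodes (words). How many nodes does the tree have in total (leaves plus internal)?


Leaf nodes (terminals): 3689
Internal nodes = n - 1 = 3689 - 1 = 3688
Total = leaves + internal = 3689 + 3688 = 7377

7377


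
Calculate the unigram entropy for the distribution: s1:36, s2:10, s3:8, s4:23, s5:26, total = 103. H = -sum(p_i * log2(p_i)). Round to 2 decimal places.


Computing entropy H = -sum(p_i * log2(p_i)):
  s1: p = 36/103 = 0.3495, -p*log2(p) = 0.5301
  s2: p = 10/103 = 0.0971, -p*log2(p) = 0.3267
  s3: p = 8/103 = 0.0777, -p*log2(p) = 0.2863
  s4: p = 23/103 = 0.2233, -p*log2(p) = 0.4830
  s5: p = 26/103 = 0.2524, -p*log2(p) = 0.5013
H = sum of terms = 2.1274
Rounded to 2 decimals: 2.13

2.13


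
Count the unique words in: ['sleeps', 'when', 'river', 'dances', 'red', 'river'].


Listing all tokens and tracking unique types:
  Token 1: 'sleeps' -> NEW (unique so far: 1)
  Token 2: 'when' -> NEW (unique so far: 2)
  Token 3: 'river' -> NEW (unique so far: 3)
  Token 4: 'dances' -> NEW (unique so far: 4)
  Token 5: 'red' -> NEW (unique so far: 5)
  Token 6: 'river' -> duplicate (unique so far: 5)
Unique types: ('dances', 'red', 'river', 'sleeps', 'when')
Vocabulary size: 5

5


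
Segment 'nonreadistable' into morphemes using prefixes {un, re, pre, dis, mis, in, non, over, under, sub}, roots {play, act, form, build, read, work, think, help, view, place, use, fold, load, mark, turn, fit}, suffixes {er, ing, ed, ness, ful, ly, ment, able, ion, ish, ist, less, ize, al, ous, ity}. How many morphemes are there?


Segmenting 'nonreadistable' against the inventory:
  'non' -> prefix (morpheme 1)
  'read' -> root (morpheme 2)
  'ist' -> suffix (morpheme 3)
  'able' -> suffix (morpheme 4)
Total morphemes: 4

4


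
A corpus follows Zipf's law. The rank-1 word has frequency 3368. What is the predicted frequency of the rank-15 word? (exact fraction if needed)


Zipf's law: freq(rank) = f1 / rank
f1 = 3368, rank = 15
freq = 3368 / 15
GCD(3368, 15) = 1
Simplified: 3368/15

3368/15


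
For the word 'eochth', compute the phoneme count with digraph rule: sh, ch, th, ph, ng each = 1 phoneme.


Parsing 'eochth' greedily, digraphs first:
  'e' -> vowel phoneme (phonemes so far: 1)
  'o' -> vowel phoneme (phonemes so far: 2)
  'ch' -> digraph (1 consonant phoneme) (phonemes so far: 3)
  'th' -> digraph (1 consonant phoneme) (phonemes so far: 4)
Total phonemes: 4

4


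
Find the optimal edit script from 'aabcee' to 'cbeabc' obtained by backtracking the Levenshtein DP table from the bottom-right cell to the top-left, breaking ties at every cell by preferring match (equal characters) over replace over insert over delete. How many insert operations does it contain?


Edit distance = 5. Backtracking from cell (6, 6) with preference match > replace > insert > delete,
then listing the resulting alignment 'aabcee' -> 'cbeabc' left to right:
  Step 1: insert 'c' [insertion #1]
  Step 2: insert 'b' [insertion #2]
  Step 3: replace a->e
  Step 4: keep 'a'
  Step 5: keep 'b'
  Step 6: keep 'c'
  Step 7: delete 'e'
  Step 8: delete 'e'
Total insertions: 2

2


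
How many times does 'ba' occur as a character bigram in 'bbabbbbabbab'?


Scanning 'bbabbbbabbab' for bigram 'ba':
  Position 0: 'bb' -> no
  Position 1: 'ba' -> MATCH
  Position 2: 'ab' -> no
  Position 3: 'bb' -> no
  Position 4: 'bb' -> no
  Position 5: 'bb' -> no
  Position 6: 'ba' -> MATCH
  Position 7: 'ab' -> no
  Position 8: 'bb' -> no
  Position 9: 'ba' -> MATCH
  Position 10: 'ab' -> no
Total matches: 3

3


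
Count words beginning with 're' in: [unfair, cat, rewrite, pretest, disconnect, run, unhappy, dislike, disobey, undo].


Checking each word for prefix 're':
  'unfair' -> no (count: 0)
  'cat' -> no (count: 0)
  'rewrite' -> YES, starts with 're' (count: 1)
  'pretest' -> no (count: 1)
  'disconnect' -> no (count: 1)
  'run' -> no (count: 1)
  'unhappy' -> no (count: 1)
  'dislike' -> no (count: 1)
  'disobey' -> no (count: 1)
  'undo' -> no (count: 1)
Total with prefix 're': 1

1


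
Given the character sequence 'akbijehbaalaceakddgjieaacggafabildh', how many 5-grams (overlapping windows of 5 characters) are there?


String 'akbijehbaalaceakddgjieaacggafabildh' has length L = 35.
Number of overlapping n-grams = L - n + 1
Substituting: 35 - 5 + 1 = 31

31


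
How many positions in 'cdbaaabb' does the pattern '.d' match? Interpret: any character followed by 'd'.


Pattern: .d means any character followed by 'd'.
Scanning 'cdbaaabb' position-by-position:
  Pos 0: window 'cd' -> MATCH
  Pos 1: window 'db' -> no
  Pos 2: window 'ba' -> no
  Pos 3: window 'aa' -> no
  Pos 4: window 'aa' -> no
  Pos 5: window 'ab' -> no
  Pos 6: window 'bb' -> no
  Pos 7: window 'b' -> no
Total matches: 1

1


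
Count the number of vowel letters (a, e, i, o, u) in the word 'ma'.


Scanning each character of 'ma':
  Position 1: 'm' -> consonant (running count: 0)
  Position 2: 'a' -> vowel (running count: 1)
Total vowels: 1

1


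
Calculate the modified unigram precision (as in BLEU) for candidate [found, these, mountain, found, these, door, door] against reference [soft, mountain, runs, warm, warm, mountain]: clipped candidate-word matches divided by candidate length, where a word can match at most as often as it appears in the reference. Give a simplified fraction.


Reference word counts: {'mountain': 2, 'runs': 1, 'soft': 1, 'warm': 2}
Checking each candidate word (with clipping):
  'found' -> not in reference -> no match (matches: 0)
  'these' -> not in reference -> no match (matches: 0)
  'mountain' -> in reference (ref count 2, used 1/2) -> match (matches: 1)
  'found' -> not in reference -> no match (matches: 1)
  'these' -> not in reference -> no match (matches: 1)
  'door' -> not in reference -> no match (matches: 1)
  'door' -> not in reference -> no match (matches: 1)
Clipped matches: 1, Candidate length: 7
Precision = 1/7

1/7


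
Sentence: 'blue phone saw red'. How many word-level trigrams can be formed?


Word trigrams from [4] words:
  Trigram 1: (blue phone saw)
  Trigram 2: (phone saw red)
Total word trigrams: 4 - 2 = 2

2


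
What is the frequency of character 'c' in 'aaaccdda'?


Scanning 'aaaccdda' for 'c':
  Position 3: 'c' -> MATCH (count: 1)
  Position 4: 'c' -> MATCH (count: 2)
Total occurrences of 'c': 2

2


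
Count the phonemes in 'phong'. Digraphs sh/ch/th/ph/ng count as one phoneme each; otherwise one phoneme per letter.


Parsing 'phong' greedily, digraphs first:
  'ph' -> digraph (1 consonant phoneme) (phonemes so far: 1)
  'o' -> vowel phoneme (phonemes so far: 2)
  'ng' -> digraph (1 consonant phoneme) (phonemes so far: 3)
Total phonemes: 3

3


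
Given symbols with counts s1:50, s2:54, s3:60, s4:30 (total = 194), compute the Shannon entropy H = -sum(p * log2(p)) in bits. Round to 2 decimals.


Computing entropy H = -sum(p_i * log2(p_i)):
  s1: p = 50/194 = 0.2577, -p*log2(p) = 0.5041
  s2: p = 54/194 = 0.2784, -p*log2(p) = 0.5136
  s3: p = 60/194 = 0.3093, -p*log2(p) = 0.5236
  s4: p = 30/194 = 0.1546, -p*log2(p) = 0.4164
H = sum of terms = 1.9577
Rounded to 2 decimals: 1.96

1.96


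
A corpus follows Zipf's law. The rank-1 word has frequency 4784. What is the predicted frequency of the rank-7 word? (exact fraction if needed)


Zipf's law: freq(rank) = f1 / rank
f1 = 4784, rank = 7
freq = 4784 / 7
GCD(4784, 7) = 1
Simplified: 4784/7

4784/7


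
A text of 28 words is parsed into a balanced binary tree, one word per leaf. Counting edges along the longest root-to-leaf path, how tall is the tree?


In a balanced binary tree with n leaves the deepest leaf is ceil(log2(n)) edges below the root.
log2(28) = 4.8074
ceil(4.8074) = 5
height (edges) = 5

5


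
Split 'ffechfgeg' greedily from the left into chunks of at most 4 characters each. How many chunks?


'ffechfgeg' has 9 characters.
Chunking with max size 4:
  Chunk 1: 'ffec' (positions 0-3)
  Chunk 2: 'hfge' (positions 4-7)
  Chunk 3: 'g' (positions 8-8)
Total chunks: ceil(9 / 4) = 3

3


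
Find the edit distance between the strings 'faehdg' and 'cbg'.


Building DP table for s1='faehdg' (len 6) and s2='cbg' (len 3):
       c  b  g
    0  1  2  3
  f 1  1  2  3
  a 2  2  2  3
  e 3  3  3  3
  h 4  4  4  4
  d 5  5  5  5
  g 6  6  6  5
Edit distance = dp[6][3] = 5

5


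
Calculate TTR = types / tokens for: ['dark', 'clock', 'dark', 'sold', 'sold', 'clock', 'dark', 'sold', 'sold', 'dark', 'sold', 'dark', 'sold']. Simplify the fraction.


Tokens: 13
Unique types: ('clock', 'dark', 'sold') = 3
TTR = 3/13
Already in lowest terms.

3/13


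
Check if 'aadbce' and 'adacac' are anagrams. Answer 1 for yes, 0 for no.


Sort characters of 'aadbce': 'aabcde'
Sort characters of 'adacac': 'aaaccd'
Sorted forms differ -> they are NOT anagrams
Result: 0

0


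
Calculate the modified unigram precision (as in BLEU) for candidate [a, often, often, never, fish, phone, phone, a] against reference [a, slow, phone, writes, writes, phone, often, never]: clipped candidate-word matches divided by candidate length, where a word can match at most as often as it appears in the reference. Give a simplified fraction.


Reference word counts: {'a': 1, 'never': 1, 'often': 1, 'phone': 2, 'slow': 1, 'writes': 2}
Checking each candidate word (with clipping):
  'a' -> in reference (ref count 1, used 1/1) -> match (matches: 1)
  'often' -> in reference (ref count 1, used 1/1) -> match (matches: 2)
  'often' -> ref count 1 already used up (1/1) -> clipped, no match (matches: 2)
  'never' -> in reference (ref count 1, used 1/1) -> match (matches: 3)
  'fish' -> not in reference -> no match (matches: 3)
  'phone' -> in reference (ref count 2, used 1/2) -> match (matches: 4)
  'phone' -> in reference (ref count 2, used 2/2) -> match (matches: 5)
  'a' -> ref count 1 already used up (1/1) -> clipped, no match (matches: 5)
Clipped matches: 5, Candidate length: 8
Precision = 5/8

5/8


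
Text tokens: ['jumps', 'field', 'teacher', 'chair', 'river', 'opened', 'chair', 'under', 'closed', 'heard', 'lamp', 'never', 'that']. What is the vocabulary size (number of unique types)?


Listing all tokens and tracking unique types:
  Token 1: 'jumps' -> NEW (unique so far: 1)
  Token 2: 'field' -> NEW (unique so far: 2)
  Token 3: 'teacher' -> NEW (unique so far: 3)
  Token 4: 'chair' -> NEW (unique so far: 4)
  Token 5: 'river' -> NEW (unique so far: 5)
  Token 6: 'opened' -> NEW (unique so far: 6)
  Token 7: 'chair' -> duplicate (unique so far: 6)
  Token 8: 'under' -> NEW (unique so far: 7)
  Token 9: 'closed' -> NEW (unique so far: 8)
  Token 10: 'heard' -> NEW (unique so far: 9)
  Token 11: 'lamp' -> NEW (unique so far: 10)
  Token 12: 'never' -> NEW (unique so far: 11)
  Token 13: 'that' -> NEW (unique so far: 12)
Unique types: ('chair', 'closed', 'field', 'heard', 'jumps', 'lamp', 'never', 'opened', 'river', 'teacher', 'that', 'under')
Vocabulary size: 12

12


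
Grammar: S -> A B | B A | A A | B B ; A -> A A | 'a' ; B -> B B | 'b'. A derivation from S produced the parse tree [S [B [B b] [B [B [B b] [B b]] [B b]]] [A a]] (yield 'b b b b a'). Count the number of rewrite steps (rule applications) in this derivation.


Every bracketed nonterminal node [X ...] in the tree is produced by exactly one rule application.
Reading the tree off as a leftmost derivation:
  Step 1: S  =>  B A   (applied S -> B A)
  Step 2: B A  =>  B B A   (applied B -> B B)
  Step 3: B B A  =>  b B A   (applied B -> b)
  Step 4: b B A  =>  b B B A   (applied B -> B B)
  Step 5: b B B A  =>  b B B B A   (applied B -> B B)
  Step 6: b B B B A  =>  b b B B A   (applied B -> b)
  Step 7: b b B B A  =>  b b b B A   (applied B -> b)
  Step 8: b b b B A  =>  b b b b A   (applied B -> b)
  Step 9: b b b b A  =>  b b b b a   (applied A -> a)
Final yield: b b b b a
Total rewrite steps: 9

9


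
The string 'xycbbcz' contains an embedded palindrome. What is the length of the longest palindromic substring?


Scanning 'xycbbcz' for palindromic substrings.
Substring at positions 2-5: 'cbbc'.
Check: reverse('cbbc') = 'cbbc' -> palindrome confirmed.
Neighbouring characters ('y' / 'z') break symmetry, so it cannot extend further.
No longer palindromic substring exists; longest length = 4

4


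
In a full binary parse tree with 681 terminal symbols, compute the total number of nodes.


Leaf nodes (terminals): 681
Internal nodes = n - 1 = 681 - 1 = 680
Total = leaves + internal = 681 + 680 = 1361

1361


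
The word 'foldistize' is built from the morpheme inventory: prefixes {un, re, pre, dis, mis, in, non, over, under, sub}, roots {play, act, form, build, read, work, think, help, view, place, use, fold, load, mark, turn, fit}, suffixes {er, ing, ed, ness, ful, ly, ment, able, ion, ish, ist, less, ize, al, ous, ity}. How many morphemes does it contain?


Segmenting 'foldistize' against the inventory:
  'fold' -> root (morpheme 1)
  'ist' -> suffix (morpheme 2)
  'ize' -> suffix (morpheme 3)
Total morphemes: 3

3


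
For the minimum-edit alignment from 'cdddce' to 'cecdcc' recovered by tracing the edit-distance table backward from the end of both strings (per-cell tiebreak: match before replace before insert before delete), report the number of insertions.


Edit distance = 3. Backtracking from cell (6, 6) with preference match > replace > insert > delete,
then listing the resulting alignment 'cdddce' -> 'cecdcc' left to right:
  Step 1: keep 'c'
  Step 2: replace d->e
  Step 3: replace d->c
  Step 4: keep 'd'
  Step 5: keep 'c'
  Step 6: replace e->c
Total insertions: 0

0


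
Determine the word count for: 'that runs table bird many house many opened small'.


Counting words by splitting on spaces:
  Word 1: 'that'
  Word 2: 'runs'
  Word 3: 'table'
  Word 4: 'bird'
  Word 5: 'many'
  Word 6: 'house'
  Word 7: 'many'
  Word 8: 'opened'
  Word 9: 'small'
Total words: 9

9


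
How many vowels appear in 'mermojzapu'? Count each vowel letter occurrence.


Scanning each character of 'mermojzapu':
  Position 1: 'm' -> consonant (running count: 0)
  Position 2: 'e' -> vowel (running count: 1)
  Position 3: 'r' -> consonant (running count: 1)
  Position 4: 'm' -> consonant (running count: 1)
  Position 5: 'o' -> vowel (running count: 2)
  Position 6: 'j' -> consonant (running count: 2)
  Position 7: 'z' -> consonant (running count: 2)
  Position 8: 'a' -> vowel (running count: 3)
  Position 9: 'p' -> consonant (running count: 3)
  Position 10: 'u' -> vowel (running count: 4)
Total vowels: 4

4


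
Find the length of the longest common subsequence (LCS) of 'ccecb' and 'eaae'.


DP table for LCS of 'ccecb' and 'eaae':
       e  a  a  e
    0  0  0  0  0
  c 0  0  0  0  0
  c 0  0  0  0  0
  e 0  1  1  1  1
  c 0  1  1  1  1
  b 0  1  1  1  1
LCS: 'e'
LCS length = 1

1


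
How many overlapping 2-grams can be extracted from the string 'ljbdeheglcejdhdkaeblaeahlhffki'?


String 'ljbdeheglcejdhdkaeblaeahlhffki' has length L = 30.
Number of overlapping n-grams = L - n + 1
Substituting: 30 - 2 + 1 = 29

29


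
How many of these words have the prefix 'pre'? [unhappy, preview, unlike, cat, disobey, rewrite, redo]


Checking each word for prefix 'pre':
  'unhappy' -> no (count: 0)
  'preview' -> YES, starts with 'pre' (count: 1)
  'unlike' -> no (count: 1)
  'cat' -> no (count: 1)
  'disobey' -> no (count: 1)
  'rewrite' -> no (count: 1)
  'redo' -> no (count: 1)
Total with prefix 'pre': 1

1


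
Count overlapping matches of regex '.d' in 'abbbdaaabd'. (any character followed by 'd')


Pattern: .d means any character followed by 'd'.
Scanning 'abbbdaaabd' position-by-position:
  Pos 0: window 'ab' -> no
  Pos 1: window 'bb' -> no
  Pos 2: window 'bb' -> no
  Pos 3: window 'bd' -> MATCH
  Pos 4: window 'da' -> no
  Pos 5: window 'aa' -> no
  Pos 6: window 'aa' -> no
  Pos 7: window 'ab' -> no
  Pos 8: window 'bd' -> MATCH
  Pos 9: window 'd' -> no
Total matches: 2

2


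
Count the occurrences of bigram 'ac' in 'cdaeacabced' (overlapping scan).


Scanning 'cdaeacabced' for bigram 'ac':
  Position 0: 'cd' -> no
  Position 1: 'da' -> no
  Position 2: 'ae' -> no
  Position 3: 'ea' -> no
  Position 4: 'ac' -> MATCH
  Position 5: 'ca' -> no
  Position 6: 'ab' -> no
  Position 7: 'bc' -> no
  Position 8: 'ce' -> no
  Position 9: 'ed' -> no
Total matches: 1

1


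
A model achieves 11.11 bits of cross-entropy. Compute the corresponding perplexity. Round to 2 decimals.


Perplexity formula: PP = 2^H
H = 11.11
PP = 2^11.11
Decompose: 2^11.11 = 2^11 * 2^0.11
2^11 = 2048, 2^0.11 ~ 1.0792282
PP ~ 2048 * 1.0792282 = 2210.2593536
Rounded to 2 decimals: 2210.26

2210.26


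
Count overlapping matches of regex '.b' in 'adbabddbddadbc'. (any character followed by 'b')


Pattern: .b means any character followed by 'b'.
Scanning 'adbabddbddadbc' position-by-position:
  Pos 0: window 'ad' -> no
  Pos 1: window 'db' -> MATCH
  Pos 2: window 'ba' -> no
  Pos 3: window 'ab' -> MATCH
  Pos 4: window 'bd' -> no
  Pos 5: window 'dd' -> no
  Pos 6: window 'db' -> MATCH
  Pos 7: window 'bd' -> no
  Pos 8: window 'dd' -> no
  Pos 9: window 'da' -> no
  Pos 10: window 'ad' -> no
  Pos 11: window 'db' -> MATCH
  Pos 12: window 'bc' -> no
  Pos 13: window 'c' -> no
Total matches: 4

4


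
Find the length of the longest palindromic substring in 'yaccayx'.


Scanning 'yaccayx' for palindromic substrings.
Substring at positions 0-5: 'yaccay'.
Check: reverse('yaccay') = 'yaccay' -> palindrome confirmed.
Neighbouring characters ('-' / 'x') break symmetry, so it cannot extend further.
No longer palindromic substring exists; longest length = 6

6


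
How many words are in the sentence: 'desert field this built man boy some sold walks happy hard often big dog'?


Counting words by splitting on spaces:
  Word 1: 'desert'
  Word 2: 'field'
  Word 3: 'this'
  Word 4: 'built'
  Word 5: 'man'
  Word 6: 'boy'
  Word 7: 'some'
  Word 8: 'sold'
  Word 9: 'walks'
  Word 10: 'happy'
  Word 11: 'hard'
  Word 12: 'often'
  Word 13: 'big'
  Word 14: 'dog'
Total words: 14

14


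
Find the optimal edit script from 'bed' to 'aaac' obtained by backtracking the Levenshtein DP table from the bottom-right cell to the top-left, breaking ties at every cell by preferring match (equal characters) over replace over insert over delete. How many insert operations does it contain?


Edit distance = 4. Backtracking from cell (3, 4) with preference match > replace > insert > delete,
then listing the resulting alignment 'bed' -> 'aaac' left to right:
  Step 1: insert 'a' [insertion #1]
  Step 2: replace b->a
  Step 3: replace e->a
  Step 4: replace d->c
Total insertions: 1

1


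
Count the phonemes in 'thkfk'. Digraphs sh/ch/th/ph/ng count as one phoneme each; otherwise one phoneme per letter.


Parsing 'thkfk' greedily, digraphs first:
  'th' -> digraph (1 consonant phoneme) (phonemes so far: 1)
  'k' -> consonant phoneme (phonemes so far: 2)
  'f' -> consonant phoneme (phonemes so far: 3)
  'k' -> consonant phoneme (phonemes so far: 4)
Total phonemes: 4

4


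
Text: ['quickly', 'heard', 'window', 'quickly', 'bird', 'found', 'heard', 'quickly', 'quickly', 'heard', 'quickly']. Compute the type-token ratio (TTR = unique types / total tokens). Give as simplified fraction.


Tokens: 11
Unique types: ('bird', 'found', 'heard', 'quickly', 'window') = 5
TTR = 5/11
Already in lowest terms.

5/11


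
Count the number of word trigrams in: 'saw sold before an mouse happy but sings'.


Word trigrams from [8] words:
  Trigram 1: (saw sold before)
  Trigram 2: (sold before an)
  Trigram 3: (before an mouse)
  Trigram 4: (an mouse happy)
  Trigram 5: (mouse happy but)
  Trigram 6: (happy but sings)
Total word trigrams: 8 - 2 = 6

6


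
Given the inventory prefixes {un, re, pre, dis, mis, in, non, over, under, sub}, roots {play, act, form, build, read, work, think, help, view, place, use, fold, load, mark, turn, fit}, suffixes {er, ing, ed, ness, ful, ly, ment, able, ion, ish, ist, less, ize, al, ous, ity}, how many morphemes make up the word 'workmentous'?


Segmenting 'workmentous' against the inventory:
  'work' -> root (morpheme 1)
  'ment' -> suffix (morpheme 2)
  'ous' -> suffix (morpheme 3)
Total morphemes: 3

3


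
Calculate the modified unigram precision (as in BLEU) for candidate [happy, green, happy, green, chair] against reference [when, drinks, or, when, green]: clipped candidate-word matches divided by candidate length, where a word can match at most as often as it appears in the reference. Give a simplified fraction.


Reference word counts: {'drinks': 1, 'green': 1, 'or': 1, 'when': 2}
Checking each candidate word (with clipping):
  'happy' -> not in reference -> no match (matches: 0)
  'green' -> in reference (ref count 1, used 1/1) -> match (matches: 1)
  'happy' -> not in reference -> no match (matches: 1)
  'green' -> ref count 1 already used up (1/1) -> clipped, no match (matches: 1)
  'chair' -> not in reference -> no match (matches: 1)
Clipped matches: 1, Candidate length: 5
Precision = 1/5

1/5


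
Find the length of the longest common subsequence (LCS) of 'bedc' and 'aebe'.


DP table for LCS of 'bedc' and 'aebe':
       a  e  b  e
    0  0  0  0  0
  b 0  0  0  1  1
  e 0  0  1  1  2
  d 0  0  1  1  2
  c 0  0  1  1  2
LCS: 'be'
LCS length = 2

2


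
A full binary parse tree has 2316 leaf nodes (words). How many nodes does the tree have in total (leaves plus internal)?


Leaf nodes (terminals): 2316
Internal nodes = n - 1 = 2316 - 1 = 2315
Total = leaves + internal = 2316 + 2315 = 4631

4631


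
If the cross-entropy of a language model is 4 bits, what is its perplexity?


Perplexity formula: PP = 2^H
H = 4
PP = 2^4
Steps: 2^1 = 2, 2^2 = 4, 2^3 = 8, 2^4 = 16
PP = 16

16


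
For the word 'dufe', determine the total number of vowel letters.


Scanning each character of 'dufe':
  Position 1: 'd' -> consonant (running count: 0)
  Position 2: 'u' -> vowel (running count: 1)
  Position 3: 'f' -> consonant (running count: 1)
  Position 4: 'e' -> vowel (running count: 2)
Total vowels: 2

2


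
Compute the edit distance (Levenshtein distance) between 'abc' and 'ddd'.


Building DP table for s1='abc' (len 3) and s2='ddd' (len 3):
       d  d  d
    0  1  2  3
  a 1  1  2  3
  b 2  2  2  3
  c 3  3  3  3
Edit distance = dp[3][3] = 3

3


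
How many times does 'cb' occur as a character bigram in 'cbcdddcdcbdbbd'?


Scanning 'cbcdddcdcbdbbd' for bigram 'cb':
  Position 0: 'cb' -> MATCH
  Position 1: 'bc' -> no
  Position 2: 'cd' -> no
  Position 3: 'dd' -> no
  Position 4: 'dd' -> no
  Position 5: 'dc' -> no
  Position 6: 'cd' -> no
  Position 7: 'dc' -> no
  Position 8: 'cb' -> MATCH
  Position 9: 'bd' -> no
  Position 10: 'db' -> no
  Position 11: 'bb' -> no
  Position 12: 'bd' -> no
Total matches: 2

2
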